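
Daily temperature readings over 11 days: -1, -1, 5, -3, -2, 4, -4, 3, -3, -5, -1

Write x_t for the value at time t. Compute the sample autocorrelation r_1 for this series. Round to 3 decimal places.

-0.389

Mean x̄ = (-1 − 1 + 5 − 3 − 2 + 4 − 4 + 3 − 3 − 5 − 1)/11 = -0.7273
Numerator Σ_{t=1}^{10}(x_t−x̄)(x_{t+1}−x̄) = -42.8926
Denominator Σ(x_t−x̄)² = 110.1818
r_1 = -42.8926 / 110.1818 = -0.389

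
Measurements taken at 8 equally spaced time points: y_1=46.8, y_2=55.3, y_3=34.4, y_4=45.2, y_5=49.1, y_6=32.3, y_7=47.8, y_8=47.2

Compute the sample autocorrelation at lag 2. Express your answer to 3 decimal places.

Mean ȳ = (46.8 + 55.3 + 34.4 + 45.2 + 49.1 + 32.3 + 47.8 + 47.2)/8 = 44.7625
Deviations from mean: 2.0375, 10.5375, -10.3625, 0.4375, 4.3375, -12.4625, 3.0375, 2.4375
Numerator Σ_{t=1}^{6}(y_t−ȳ)(y_{t+2}−ȳ) = -84.1053
Denominator Σ(y_t−ȳ)² = 412.0588
r_2 = -84.1053 / 412.0588 = -0.204

-0.204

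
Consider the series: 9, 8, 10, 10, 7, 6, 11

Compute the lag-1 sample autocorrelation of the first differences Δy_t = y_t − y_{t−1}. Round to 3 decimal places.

First differences Δy: -1, 2, 0, -3, -1, 5
Mean of differences = 0.3333
Numerator Σ(Δy_t−Δȳ)(Δy_{t+1}−Δȳ) = -3.4444
Denominator Σ(Δy_t−Δȳ)² = 39.3333
r_1(Δy) = -3.4444 / 39.3333 = -0.088

-0.088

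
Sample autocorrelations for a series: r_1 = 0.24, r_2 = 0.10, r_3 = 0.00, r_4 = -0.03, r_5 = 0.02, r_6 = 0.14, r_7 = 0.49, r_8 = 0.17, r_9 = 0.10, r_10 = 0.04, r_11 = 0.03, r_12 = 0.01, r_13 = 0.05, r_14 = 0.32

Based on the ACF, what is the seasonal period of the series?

The largest autocorrelation is r_7 = 0.49, with a weaker echo at lag 14 (0.32); the remaining lags stay at or below 0.24. The elevated value at lag 1 (0.24), dropping to 0.10 at lag 2, reflects decaying short-term dependence rather than seasonality.
The dominant spike at lag 7 indicates a seasonal period of 7.

7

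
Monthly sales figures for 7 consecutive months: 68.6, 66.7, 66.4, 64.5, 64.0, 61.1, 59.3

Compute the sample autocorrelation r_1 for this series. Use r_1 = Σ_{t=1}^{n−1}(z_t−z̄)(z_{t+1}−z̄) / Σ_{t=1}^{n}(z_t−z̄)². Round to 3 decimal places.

0.509

Mean z̄ = (68.6 + 66.7 + 66.4 + 64.5 + 64.0 + 61.1 + 59.3)/7 = 64.3714
Σ(z_t−z̄)(z_{t+1}−z̄) = (9.8465) + (4.7237) + (0.2608) + (-0.0478) + (1.2151) + (16.5908) = 32.5892
Denominator Σ(z_t−z̄)² = 63.9943
r_1 = 32.5892 / 63.9943 = 0.509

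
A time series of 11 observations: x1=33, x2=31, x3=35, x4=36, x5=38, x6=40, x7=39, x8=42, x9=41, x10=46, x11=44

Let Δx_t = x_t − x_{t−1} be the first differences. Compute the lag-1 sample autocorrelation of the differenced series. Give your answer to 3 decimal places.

First differences Δx: -2, 4, 1, 2, 2, -1, 3, -1, 5, -2
Mean of differences = 1.1000
Numerator Σ(Δx_t−Δx̄)(Δx_{t+1}−Δx̄) = -38.7100
Denominator Σ(Δx_t−Δx̄)² = 56.9000
r_1(Δx) = -38.7100 / 56.9000 = -0.680

-0.680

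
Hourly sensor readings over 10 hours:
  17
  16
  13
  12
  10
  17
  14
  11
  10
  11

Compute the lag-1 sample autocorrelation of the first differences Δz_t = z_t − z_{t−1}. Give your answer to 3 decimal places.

-0.256

First differences Δz: -1, -3, -1, -2, 7, -3, -3, -1, 1
Mean of differences = -0.6667
Numerator Σ(Δz_t−Δz̄)(Δz_{t+1}−Δz̄) = -20.4444
Denominator Σ(Δz_t−Δz̄)² = 80.0000
r_1(Δz) = -20.4444 / 80.0000 = -0.256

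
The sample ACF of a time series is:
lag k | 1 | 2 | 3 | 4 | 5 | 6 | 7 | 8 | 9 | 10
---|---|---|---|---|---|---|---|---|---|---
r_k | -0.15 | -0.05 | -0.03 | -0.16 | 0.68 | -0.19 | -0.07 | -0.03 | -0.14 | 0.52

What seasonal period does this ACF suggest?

The largest autocorrelation is r_5 = 0.68, with a weaker echo at lag 10 (0.52); the remaining lags stay at or below -0.03.
The dominant spike at lag 5 indicates a seasonal period of 5.

5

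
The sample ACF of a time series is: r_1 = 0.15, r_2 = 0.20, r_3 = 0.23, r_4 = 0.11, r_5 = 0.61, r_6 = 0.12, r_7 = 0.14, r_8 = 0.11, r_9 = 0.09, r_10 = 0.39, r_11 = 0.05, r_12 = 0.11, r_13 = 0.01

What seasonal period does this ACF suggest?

The largest autocorrelation is r_5 = 0.61, with a weaker echo at lag 10 (0.39); the remaining lags stay at or below 0.23.
The dominant spike at lag 5 indicates a seasonal period of 5.

5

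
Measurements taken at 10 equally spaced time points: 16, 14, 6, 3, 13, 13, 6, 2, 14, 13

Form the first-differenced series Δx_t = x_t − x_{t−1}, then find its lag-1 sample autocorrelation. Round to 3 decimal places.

-0.057

First differences Δx: -2, -8, -3, 10, 0, -7, -4, 12, -1
Mean of differences = -0.3333
Numerator Σ(Δx_t−Δx̄)(Δx_{t+1}−Δx̄) = -22.1111
Denominator Σ(Δx_t−Δx̄)² = 386.0000
r_1(Δx) = -22.1111 / 386.0000 = -0.057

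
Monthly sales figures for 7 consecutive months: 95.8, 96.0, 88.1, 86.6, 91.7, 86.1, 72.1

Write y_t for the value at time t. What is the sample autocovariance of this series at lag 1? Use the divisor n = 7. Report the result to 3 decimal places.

11.510

Mean ȳ = (95.8 + 96.0 + 88.1 + 86.6 + 91.7 + 86.1 + 72.1)/7 = 88.0571
Σ_{t=1}^{6}(y_t−ȳ)(y_{t+1}−ȳ) = 80.5710
γ_1 = 80.5710 / 7 = 11.510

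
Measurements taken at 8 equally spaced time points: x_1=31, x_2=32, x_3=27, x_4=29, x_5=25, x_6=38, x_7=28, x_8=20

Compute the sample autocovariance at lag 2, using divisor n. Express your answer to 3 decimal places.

Mean x̄ = (31 + 32 + 27 + 29 + 25 + 38 + 28 + 20)/8 = 28.7500
Deviations: 2.2500, 3.2500, -1.7500, 0.2500, -3.7500, 9.2500, -0.7500, -8.7500
Σ_{t=1}^{6}(x_t−x̄)(x_{t+2}−x̄) = -72.3750
γ_2 = -72.3750 / 8 = -9.047

-9.047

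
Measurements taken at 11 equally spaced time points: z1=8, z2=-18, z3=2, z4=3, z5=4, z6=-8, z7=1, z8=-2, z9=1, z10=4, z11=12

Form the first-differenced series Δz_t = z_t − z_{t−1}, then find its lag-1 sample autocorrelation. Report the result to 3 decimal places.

First differences Δz: -26, 20, 1, 1, -12, 9, -3, 3, 3, 8
Mean of differences = 0.4000
Numerator Σ(Δz_t−Δz̄)(Δz_{t+1}−Δz̄) = -630.9600
Denominator Σ(Δz_t−Δz̄)² = 1392.4000
r_1(Δz) = -630.9600 / 1392.4000 = -0.453

-0.453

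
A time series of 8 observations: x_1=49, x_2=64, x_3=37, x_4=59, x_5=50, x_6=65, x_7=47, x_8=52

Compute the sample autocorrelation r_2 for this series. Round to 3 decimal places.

0.413

Mean x̄ = (49 + 64 + 37 + 59 + 50 + 65 + 47 + 52)/8 = 52.8750
Deviations from mean: -3.8750, 11.1250, -15.8750, 6.1250, -2.8750, 12.1250, -5.8750, -0.8750
Σ(x_t−x̄)(x_{t+2}−x̄) = (61.5156) + (68.1406) + (45.6406) + (74.2656) + (16.8906) + (-10.6094) = 255.8438
Denominator Σ(x_t−x̄)² = 618.8750
r_2 = 255.8438 / 618.8750 = 0.413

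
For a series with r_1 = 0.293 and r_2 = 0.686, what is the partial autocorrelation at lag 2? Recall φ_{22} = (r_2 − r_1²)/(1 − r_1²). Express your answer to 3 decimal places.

0.657

φ_{22} = (r_2 − r_1²) / (1 − r_1²)
r_1² = (0.293)² = 0.085849
Numerator = 0.686 − 0.0858 = 0.6002; denominator = 1 − 0.0858 = 0.9142
φ_{22} = 0.6002 / 0.9142 = 0.657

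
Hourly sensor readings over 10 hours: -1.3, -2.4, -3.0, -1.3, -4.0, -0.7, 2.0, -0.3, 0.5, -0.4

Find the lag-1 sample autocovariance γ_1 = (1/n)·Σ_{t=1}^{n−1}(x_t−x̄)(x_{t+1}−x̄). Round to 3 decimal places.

Mean x̄ = (-1.3 − 2.4 − 3.0 − 1.3 − 4.0 − 0.7 + 2.0 − 0.3 + 0.5 − 0.4)/10 = -1.0900
Σ_{t=1}^{9}(x_t−x̄)(x_{t+1}−x̄) = 8.6539
γ_1 = 8.6539 / 10 = 0.865

0.865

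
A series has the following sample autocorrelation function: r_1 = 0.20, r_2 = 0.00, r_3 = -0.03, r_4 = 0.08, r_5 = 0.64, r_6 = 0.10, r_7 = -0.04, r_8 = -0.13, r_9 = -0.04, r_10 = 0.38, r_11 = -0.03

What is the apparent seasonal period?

The largest autocorrelation is r_5 = 0.64, with a weaker echo at lag 10 (0.38); the remaining lags stay at or below 0.20. The elevated value at lag 1 (0.20), dropping to 0.00 at lag 2, reflects decaying short-term dependence rather than seasonality.
The dominant spike at lag 5 indicates a seasonal period of 5.

5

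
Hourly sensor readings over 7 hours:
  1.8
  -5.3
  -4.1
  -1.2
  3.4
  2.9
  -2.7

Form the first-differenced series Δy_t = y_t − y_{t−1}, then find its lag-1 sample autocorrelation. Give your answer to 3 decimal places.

First differences Δy: -7.1, 1.2, 2.9, 4.6, -0.5, -5.6
Mean of differences = -0.7500
Numerator Σ(Δy_t−Δȳ)(Δy_{t+1}−Δȳ) = 14.3875
Denominator Σ(Δy_t−Δȳ)² = 109.6550
r_1(Δy) = 14.3875 / 109.6550 = 0.131

0.131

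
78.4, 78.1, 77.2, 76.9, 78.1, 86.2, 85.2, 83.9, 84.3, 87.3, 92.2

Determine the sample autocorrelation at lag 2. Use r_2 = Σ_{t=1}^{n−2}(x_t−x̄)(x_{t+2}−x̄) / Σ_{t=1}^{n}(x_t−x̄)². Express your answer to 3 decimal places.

0.277

Mean x̄ = (78.4 + 78.1 + 77.2 + 76.9 + 78.1 + 86.2 + 85.2 + 83.9 + 84.3 + 87.3 + 92.2)/11 = 82.5273
Numerator Σ_{t=1}^{9}(x_t−x̄)(x_{t+2}−x̄) = 71.4640
Denominator Σ(x_t−x̄)² = 258.2818
r_2 = 71.4640 / 258.2818 = 0.277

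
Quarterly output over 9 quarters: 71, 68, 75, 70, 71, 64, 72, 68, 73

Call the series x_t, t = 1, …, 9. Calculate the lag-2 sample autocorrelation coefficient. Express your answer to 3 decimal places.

Mean x̄ = (71 + 68 + 75 + 70 + 71 + 64 + 72 + 68 + 73)/9 = 70.2222
Σ(x_t−x̄)(x_{t+2}−x̄) = (3.7160) + (0.4938) + (3.7160) + (1.3827) + (1.3827) + (13.8272) + (4.9383) = 29.4568
Denominator Σ(x_t−x̄)² = 83.5556
r_2 = 29.4568 / 83.5556 = 0.353

0.353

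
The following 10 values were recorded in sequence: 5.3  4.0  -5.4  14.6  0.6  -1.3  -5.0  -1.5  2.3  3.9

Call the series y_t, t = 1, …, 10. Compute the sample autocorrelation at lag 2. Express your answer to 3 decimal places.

-0.067

Mean ȳ = (5.3 + 4.0 − 5.4 + 14.6 + 0.6 − 1.3 − 5.0 − 1.5 + 2.3 + 3.9)/10 = 1.7500
Numerator Σ_{t=1}^{8}(y_t−ȳ)(y_{t+2}−ȳ) = -20.4650
Denominator Σ(y_t−ȳ)² = 305.5850
r_2 = -20.4650 / 305.5850 = -0.067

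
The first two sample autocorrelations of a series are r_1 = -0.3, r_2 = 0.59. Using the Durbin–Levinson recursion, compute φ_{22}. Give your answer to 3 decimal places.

0.549

φ_{22} = (r_2 − r_1²) / (1 − r_1²)
r_1² = (-0.3)² = 0.09
Numerator = 0.59 − 0.0900 = 0.5000; denominator = 1 − 0.0900 = 0.9100
φ_{22} = 0.5000 / 0.9100 = 0.549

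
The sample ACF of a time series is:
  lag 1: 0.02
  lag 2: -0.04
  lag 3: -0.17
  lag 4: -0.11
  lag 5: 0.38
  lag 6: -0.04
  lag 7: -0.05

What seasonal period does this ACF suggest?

The largest autocorrelation is r_5 = 0.38; the remaining lags stay at or below 0.02.
The dominant spike at lag 5 indicates a seasonal period of 5.

5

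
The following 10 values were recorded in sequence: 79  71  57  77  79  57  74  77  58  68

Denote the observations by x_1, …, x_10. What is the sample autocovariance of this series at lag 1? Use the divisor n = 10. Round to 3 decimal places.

Mean x̄ = (79 + 71 + 57 + 77 + 79 + 57 + 74 + 77 + 58 + 68)/10 = 69.7000
Σ_{t=1}^{9}(x_t−x̄)(x_{t+1}−x̄) = -236.0900
γ_1 = -236.0900 / 10 = -23.609

-23.609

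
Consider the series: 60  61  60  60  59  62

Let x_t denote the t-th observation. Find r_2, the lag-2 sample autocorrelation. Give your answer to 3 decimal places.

-0.042

Mean x̄ = (60 + 61 + 60 + 60 + 59 + 62)/6 = 60.3333
Deviations from mean: -0.3333, 0.6667, -0.3333, -0.3333, -1.3333, 1.6667
Σ(x_t−x̄)(x_{t+2}−x̄) = (0.1111) + (-0.2222) + (0.4444) + (-0.5556) = -0.2222
Denominator Σ(x_t−x̄)² = 5.3333
r_2 = -0.2222 / 5.3333 = -0.042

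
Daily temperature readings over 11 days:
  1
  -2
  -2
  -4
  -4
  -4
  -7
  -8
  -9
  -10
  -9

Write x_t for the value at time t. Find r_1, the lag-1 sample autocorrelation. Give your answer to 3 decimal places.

Mean x̄ = (1 − 2 − 2 − 4 − 4 − 4 − 7 − 8 − 9 − 10 − 9)/11 = -5.2727
Numerator Σ_{t=1}^{10}(x_t−x̄)(x_{t+1}−x̄) = 86.5620
Denominator Σ(x_t−x̄)² = 126.1818
r_1 = 86.5620 / 126.1818 = 0.686

0.686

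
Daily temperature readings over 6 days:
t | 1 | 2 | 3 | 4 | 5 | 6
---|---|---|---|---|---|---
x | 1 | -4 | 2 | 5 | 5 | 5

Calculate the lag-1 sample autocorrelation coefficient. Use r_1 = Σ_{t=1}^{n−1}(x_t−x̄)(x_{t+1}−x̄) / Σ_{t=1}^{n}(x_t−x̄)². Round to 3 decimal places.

Mean x̄ = (1 − 4 + 2 + 5 + 5 + 5)/6 = 2.3333
Numerator Σ_{t=1}^{5}(x_t−x̄)(x_{t+1}−x̄) = 23.8889
Denominator Σ(x_t−x̄)² = 63.3333
r_1 = 23.8889 / 63.3333 = 0.377

0.377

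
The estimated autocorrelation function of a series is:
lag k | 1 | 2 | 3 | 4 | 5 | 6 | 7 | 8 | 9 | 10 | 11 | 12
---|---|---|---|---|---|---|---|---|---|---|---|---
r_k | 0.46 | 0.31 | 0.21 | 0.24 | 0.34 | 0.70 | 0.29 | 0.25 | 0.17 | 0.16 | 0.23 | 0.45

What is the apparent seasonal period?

6

The largest autocorrelation is r_6 = 0.70; the remaining lags stay at or below 0.46. The elevated value at lag 1 (0.46), dropping to 0.31 at lag 2, reflects decaying short-term dependence rather than seasonality.
The dominant spike at lag 6 indicates a seasonal period of 6.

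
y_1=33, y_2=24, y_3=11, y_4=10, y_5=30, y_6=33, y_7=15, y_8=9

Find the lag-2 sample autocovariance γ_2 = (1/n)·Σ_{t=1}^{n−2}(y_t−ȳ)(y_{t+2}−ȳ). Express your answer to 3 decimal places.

Mean ȳ = (33 + 24 + 11 + 10 + 30 + 33 + 15 + 9)/8 = 20.6250
Σ_{t=1}^{6}(y_t−ȳ)(y_{t+2}−ȳ) = -573.2813
γ_2 = -573.2813 / 8 = -71.660

-71.660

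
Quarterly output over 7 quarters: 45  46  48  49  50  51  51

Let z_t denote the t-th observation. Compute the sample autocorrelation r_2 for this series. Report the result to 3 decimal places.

Mean z̄ = (45 + 46 + 48 + 49 + 50 + 51 + 51)/7 = 48.5714
Deviations from mean: -3.5714, -2.5714, -0.5714, 0.4286, 1.4286, 2.4286, 2.4286
Numerator Σ_{t=1}^{5}(z_t−z̄)(z_{t+2}−z̄) = 4.6327
Denominator Σ(z_t−z̄)² = 33.7143
r_2 = 4.6327 / 33.7143 = 0.137

0.137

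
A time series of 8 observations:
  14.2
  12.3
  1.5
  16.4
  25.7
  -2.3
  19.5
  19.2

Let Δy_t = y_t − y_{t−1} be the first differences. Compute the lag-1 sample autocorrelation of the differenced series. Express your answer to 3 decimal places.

First differences Δy: -1.9, -10.8, 14.9, 9.3, -28.0, 21.8, -0.3
Mean of differences = 0.7143
Numerator Σ(Δy_t−Δȳ)(Δy_{t+1}−Δȳ) = -884.8231
Denominator Σ(Δy_t−Δȳ)² = 1684.5086
r_1(Δy) = -884.8231 / 1684.5086 = -0.525

-0.525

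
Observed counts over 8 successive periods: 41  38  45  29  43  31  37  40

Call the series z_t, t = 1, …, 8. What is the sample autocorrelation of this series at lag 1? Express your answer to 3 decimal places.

-0.633

Mean z̄ = (41 + 38 + 45 + 29 + 43 + 31 + 37 + 40)/8 = 38.0000
Numerator Σ_{t=1}^{7}(z_t−z̄)(z_{t+1}−z̄) = -138.0000
Denominator Σ(z_t−z̄)² = 218.0000
r_1 = -138.0000 / 218.0000 = -0.633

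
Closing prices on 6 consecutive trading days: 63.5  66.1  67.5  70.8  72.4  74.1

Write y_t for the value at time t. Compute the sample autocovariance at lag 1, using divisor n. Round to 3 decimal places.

Mean ȳ = (63.5 + 66.1 + 67.5 + 70.8 + 72.4 + 74.1)/6 = 69.0667
Deviations: -5.5667, -2.9667, -1.5667, 1.7333, 3.3333, 5.0333
Σ_{t=1}^{5}(y_t−ȳ)(y_{t+1}−ȳ) = 41.0022
γ_1 = 41.0022 / 6 = 6.834

6.834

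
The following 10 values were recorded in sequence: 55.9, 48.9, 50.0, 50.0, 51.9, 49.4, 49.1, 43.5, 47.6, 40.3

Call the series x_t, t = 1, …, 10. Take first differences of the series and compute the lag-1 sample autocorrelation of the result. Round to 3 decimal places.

First differences Δx: -7.0, 1.1, 0.0, 1.9, -2.5, -0.3, -5.6, 4.1, -7.3
Mean of differences = -1.7333
Numerator Σ(Δx_t−Δx̄)(Δx_{t+1}−Δx̄) = -68.1678
Denominator Σ(Δx_t−Δx̄)² = 134.5800
r_1(Δx) = -68.1678 / 134.5800 = -0.507

-0.507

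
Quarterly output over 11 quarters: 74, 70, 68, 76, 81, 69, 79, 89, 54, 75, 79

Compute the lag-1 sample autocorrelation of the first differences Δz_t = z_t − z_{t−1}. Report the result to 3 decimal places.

First differences Δz: -4, -2, 8, 5, -12, 10, 10, -35, 21, 4
Mean of differences = 0.5000
Numerator Σ(Δz_t−Δz̄)(Δz_{t+1}−Δz̄) = -1051.7500
Denominator Σ(Δz_t−Δz̄)² = 2132.5000
r_1(Δz) = -1051.7500 / 2132.5000 = -0.493

-0.493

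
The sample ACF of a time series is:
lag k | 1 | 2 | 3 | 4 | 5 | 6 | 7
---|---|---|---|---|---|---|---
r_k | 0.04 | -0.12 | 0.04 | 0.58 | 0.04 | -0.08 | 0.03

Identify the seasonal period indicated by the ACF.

The largest autocorrelation is r_4 = 0.58; the remaining lags stay at or below 0.04.
The dominant spike at lag 4 indicates a seasonal period of 4.

4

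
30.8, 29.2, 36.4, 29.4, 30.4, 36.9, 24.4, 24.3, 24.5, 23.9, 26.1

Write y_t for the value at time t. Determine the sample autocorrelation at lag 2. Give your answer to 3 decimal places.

0.190

Mean ȳ = (30.8 + 29.2 + 36.4 + 29.4 + 30.4 + 36.9 + 24.4 + 24.3 + 24.5 + 23.9 + 26.1)/11 = 28.7545
Numerator Σ_{t=1}^{9}(y_t−ȳ)(y_{t+2}−ȳ) = 41.7595
Denominator Σ(y_t−ȳ)² = 219.8273
r_2 = 41.7595 / 219.8273 = 0.190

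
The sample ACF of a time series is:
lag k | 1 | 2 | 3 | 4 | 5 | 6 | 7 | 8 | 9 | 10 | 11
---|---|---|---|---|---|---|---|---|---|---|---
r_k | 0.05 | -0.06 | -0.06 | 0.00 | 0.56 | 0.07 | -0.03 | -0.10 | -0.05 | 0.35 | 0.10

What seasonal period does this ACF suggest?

5

The largest autocorrelation is r_5 = 0.56, with a weaker echo at lag 10 (0.35); the remaining lags stay at or below 0.10.
The dominant spike at lag 5 indicates a seasonal period of 5.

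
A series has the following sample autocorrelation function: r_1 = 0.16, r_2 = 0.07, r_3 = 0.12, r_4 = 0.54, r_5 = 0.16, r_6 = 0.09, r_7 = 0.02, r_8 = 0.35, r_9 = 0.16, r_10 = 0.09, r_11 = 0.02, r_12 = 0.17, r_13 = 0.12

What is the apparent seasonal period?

4

The largest autocorrelation is r_4 = 0.54, with weaker echoes at lags 8 (0.35) and 12 (0.17); the remaining lags stay at or below 0.16.
The dominant spike at lag 4 indicates a seasonal period of 4.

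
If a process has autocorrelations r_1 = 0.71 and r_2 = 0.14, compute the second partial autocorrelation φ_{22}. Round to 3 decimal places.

φ_{22} = (r_2 − r_1²) / (1 − r_1²)
r_1² = (0.71)² = 0.5041
Numerator = 0.14 − 0.5041 = -0.3641; denominator = 1 − 0.5041 = 0.4959
φ_{22} = -0.3641 / 0.4959 = -0.734

-0.734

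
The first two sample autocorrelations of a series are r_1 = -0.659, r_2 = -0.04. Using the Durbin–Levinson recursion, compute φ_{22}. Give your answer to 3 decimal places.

-0.838

φ_{22} = (r_2 − r_1²) / (1 − r_1²)
r_1² = (-0.659)² = 0.434281
Numerator = -0.04 − 0.4343 = -0.4743; denominator = 1 − 0.4343 = 0.5657
φ_{22} = -0.4743 / 0.5657 = -0.838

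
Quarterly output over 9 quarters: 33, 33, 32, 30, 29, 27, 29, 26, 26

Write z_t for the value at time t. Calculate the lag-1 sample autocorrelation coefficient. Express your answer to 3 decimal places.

0.618

Mean z̄ = (33 + 33 + 32 + 30 + 29 + 27 + 29 + 26 + 26)/9 = 29.4444
Numerator Σ_{t=1}^{8}(z_t−z̄)(z_{t+1}−z̄) = 38.4691
Denominator Σ(z_t−z̄)² = 62.2222
r_1 = 38.4691 / 62.2222 = 0.618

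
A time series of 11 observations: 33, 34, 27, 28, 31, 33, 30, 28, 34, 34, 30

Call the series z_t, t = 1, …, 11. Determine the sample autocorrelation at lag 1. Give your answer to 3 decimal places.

0.056

Mean z̄ = (33 + 34 + 27 + 28 + 31 + 33 + 30 + 28 + 34 + 34 + 30)/11 = 31.0909
Numerator Σ_{t=1}^{10}(z_t−z̄)(z_{t+1}−z̄) = 3.9917
Denominator Σ(z_t−z̄)² = 70.9091
r_1 = 3.9917 / 70.9091 = 0.056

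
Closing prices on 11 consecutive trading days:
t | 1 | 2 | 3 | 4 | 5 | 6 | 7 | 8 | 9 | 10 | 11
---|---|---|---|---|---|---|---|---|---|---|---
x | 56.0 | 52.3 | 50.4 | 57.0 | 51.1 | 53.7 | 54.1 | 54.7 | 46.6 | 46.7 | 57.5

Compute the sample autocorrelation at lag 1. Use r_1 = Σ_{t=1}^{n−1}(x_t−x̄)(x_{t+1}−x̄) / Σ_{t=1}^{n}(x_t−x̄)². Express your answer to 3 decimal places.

-0.133

Mean x̄ = (56.0 + 52.3 + 50.4 + 57.0 + 51.1 + 53.7 + 54.1 + 54.7 + 46.6 + 46.7 + 57.5)/11 = 52.7364
Numerator Σ_{t=1}^{10}(x_t−x̄)(x_{t+1}−x̄) = -18.6913
Denominator Σ(x_t−x̄)² = 140.5855
r_1 = -18.6913 / 140.5855 = -0.133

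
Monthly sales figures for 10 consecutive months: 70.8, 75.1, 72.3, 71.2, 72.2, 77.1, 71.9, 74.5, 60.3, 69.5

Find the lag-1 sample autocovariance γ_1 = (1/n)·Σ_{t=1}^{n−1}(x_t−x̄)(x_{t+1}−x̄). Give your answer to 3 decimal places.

-0.390

Mean x̄ = (70.8 + 75.1 + 72.3 + 71.2 + 72.2 + 77.1 + 71.9 + 74.5 + 60.3 + 69.5)/10 = 71.4900
Σ_{t=1}^{9}(x_t−x̄)(x_{t+1}−x̄) = -3.9041
γ_1 = -3.9041 / 10 = -0.390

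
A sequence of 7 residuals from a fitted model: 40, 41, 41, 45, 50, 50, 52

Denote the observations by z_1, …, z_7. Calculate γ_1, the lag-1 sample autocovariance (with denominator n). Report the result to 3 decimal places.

Mean z̄ = (40 + 41 + 41 + 45 + 50 + 50 + 52)/7 = 45.5714
Deviations: -5.5714, -4.5714, -4.5714, -0.5714, 4.4286, 4.4286, 6.4286
Σ_{t=1}^{6}(z_t−z̄)(z_{t+1}−z̄) = 94.5306
γ_1 = 94.5306 / 7 = 13.504

13.504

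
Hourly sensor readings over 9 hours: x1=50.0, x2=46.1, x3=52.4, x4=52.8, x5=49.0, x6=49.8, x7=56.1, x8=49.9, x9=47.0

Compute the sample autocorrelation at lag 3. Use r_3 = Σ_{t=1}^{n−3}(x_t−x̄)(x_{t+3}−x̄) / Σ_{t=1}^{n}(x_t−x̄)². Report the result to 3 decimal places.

Mean x̄ = (50.0 + 46.1 + 52.4 + 52.8 + 49.0 + 49.8 + 56.1 + 49.9 + 47.0)/9 = 50.3444
Σ(x_t−x̄)(x_{t+3}−x̄) = (-0.8458) + (5.7064) + (-1.1191) + (14.1331) + (0.5975) + (1.8209) = 20.2930
Denominator Σ(x_t−x̄)² = 75.0022
r_3 = 20.2930 / 75.0022 = 0.271

0.271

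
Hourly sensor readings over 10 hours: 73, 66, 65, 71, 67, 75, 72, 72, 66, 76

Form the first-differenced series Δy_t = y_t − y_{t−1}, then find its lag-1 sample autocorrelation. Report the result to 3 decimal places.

First differences Δy: -7, -1, 6, -4, 8, -3, 0, -6, 10
Mean of differences = 0.3333
Numerator Σ(Δy_t−Δȳ)(Δy_{t+1}−Δȳ) = -139.1111
Denominator Σ(Δy_t−Δȳ)² = 310.0000
r_1(Δy) = -139.1111 / 310.0000 = -0.449

-0.449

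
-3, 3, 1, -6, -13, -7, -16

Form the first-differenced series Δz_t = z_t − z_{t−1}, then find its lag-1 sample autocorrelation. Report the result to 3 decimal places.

First differences Δz: 6, -2, -7, -7, 6, -9
Mean of differences = -2.1667
Numerator Σ(Δz_t−Δz̄)(Δz_{t+1}−Δz̄) = -71.3611
Denominator Σ(Δz_t−Δz̄)² = 226.8333
r_1(Δz) = -71.3611 / 226.8333 = -0.315

-0.315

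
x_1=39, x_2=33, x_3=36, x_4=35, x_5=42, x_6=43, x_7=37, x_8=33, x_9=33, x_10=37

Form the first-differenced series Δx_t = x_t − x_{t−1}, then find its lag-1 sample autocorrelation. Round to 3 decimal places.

First differences Δx: -6, 3, -1, 7, 1, -6, -4, 0, 4
Mean of differences = -0.2222
Numerator Σ(Δx_t−Δx̄)(Δx_{t+1}−Δx̄) = -3.0494
Denominator Σ(Δx_t−Δx̄)² = 163.5556
r_1(Δx) = -3.0494 / 163.5556 = -0.019

-0.019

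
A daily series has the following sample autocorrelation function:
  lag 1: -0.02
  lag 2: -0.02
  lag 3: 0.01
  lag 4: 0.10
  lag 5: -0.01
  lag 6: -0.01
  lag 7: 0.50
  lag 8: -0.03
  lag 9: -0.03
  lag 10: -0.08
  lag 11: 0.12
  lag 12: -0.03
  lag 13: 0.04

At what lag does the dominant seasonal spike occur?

7

The largest autocorrelation is r_7 = 0.50; the remaining lags stay at or below 0.12.
The dominant spike at lag 7 indicates a seasonal period of 7.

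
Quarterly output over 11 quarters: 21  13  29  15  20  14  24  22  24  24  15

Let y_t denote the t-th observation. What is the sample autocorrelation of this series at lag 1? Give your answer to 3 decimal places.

-0.474

Mean ȳ = (21 + 13 + 29 + 15 + 20 + 14 + 24 + 22 + 24 + 24 + 15)/11 = 20.0909
Numerator Σ_{t=1}^{10}(y_t−ȳ)(y_{t+1}−ȳ) = -127.4628
Denominator Σ(y_t−ȳ)² = 268.9091
r_1 = -127.4628 / 268.9091 = -0.474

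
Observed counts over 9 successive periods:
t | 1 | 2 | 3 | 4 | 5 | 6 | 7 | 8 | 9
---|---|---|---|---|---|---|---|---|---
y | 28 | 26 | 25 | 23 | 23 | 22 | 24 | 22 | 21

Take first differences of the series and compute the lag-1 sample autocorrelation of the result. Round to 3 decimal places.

First differences Δy: -2, -1, -2, 0, -1, 2, -2, -1
Mean of differences = -0.8750
Numerator Σ(Δy_t−Δȳ)(Δy_{t+1}−Δȳ) = -4.2656
Denominator Σ(Δy_t−Δȳ)² = 12.8750
r_1(Δy) = -4.2656 / 12.8750 = -0.331

-0.331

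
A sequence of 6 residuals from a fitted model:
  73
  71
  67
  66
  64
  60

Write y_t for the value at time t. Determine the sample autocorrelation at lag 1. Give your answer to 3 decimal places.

0.433

Mean ȳ = (73 + 71 + 67 + 66 + 64 + 60)/6 = 66.8333
Deviations from mean: 6.1667, 4.1667, 0.1667, -0.8333, -2.8333, -6.8333
Σ(y_t−ȳ)(y_{t+1}−ȳ) = (25.6944) + (0.6944) + (-0.1389) + (2.3611) + (19.3611) = 47.9722
Denominator Σ(y_t−ȳ)² = 110.8333
r_1 = 47.9722 / 110.8333 = 0.433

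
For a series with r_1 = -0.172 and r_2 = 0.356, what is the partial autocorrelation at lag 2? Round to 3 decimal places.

φ_{22} = (r_2 − r_1²) / (1 − r_1²)
r_1² = (-0.172)² = 0.029584
Numerator = 0.356 − 0.0296 = 0.3264; denominator = 1 − 0.0296 = 0.9704
φ_{22} = 0.3264 / 0.9704 = 0.336

0.336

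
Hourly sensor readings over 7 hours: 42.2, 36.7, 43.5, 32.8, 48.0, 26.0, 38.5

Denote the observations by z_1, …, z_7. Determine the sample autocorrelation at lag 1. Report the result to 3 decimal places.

-0.682

Mean z̄ = (42.2 + 36.7 + 43.5 + 32.8 + 48.0 + 26.0 + 38.5)/7 = 38.2429
Deviations from mean: 3.9571, -1.5429, 5.2571, -5.4429, 9.7571, -12.2429, 0.2571
Numerator Σ_{t=1}^{6}(z_t−z̄)(z_{t+1}−z̄) = -218.5404
Denominator Σ(z_t−z̄)² = 320.4571
r_1 = -218.5404 / 320.4571 = -0.682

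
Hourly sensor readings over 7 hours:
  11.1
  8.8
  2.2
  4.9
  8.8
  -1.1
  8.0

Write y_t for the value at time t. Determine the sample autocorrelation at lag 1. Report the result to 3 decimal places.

Mean ȳ = (11.1 + 8.8 + 2.2 + 4.9 + 8.8 − 1.1 + 8.0)/7 = 6.1000
Deviations from mean: 5.0000, 2.7000, -3.9000, -1.2000, 2.7000, -7.2000, 1.9000
Σ(y_t−ȳ)(y_{t+1}−ȳ) = (13.5000) + (-10.5300) + (4.6800) + (-3.2400) + (-19.4400) + (-13.6800) = -28.7100
Denominator Σ(y_t−ȳ)² = 111.6800
r_1 = -28.7100 / 111.6800 = -0.257

-0.257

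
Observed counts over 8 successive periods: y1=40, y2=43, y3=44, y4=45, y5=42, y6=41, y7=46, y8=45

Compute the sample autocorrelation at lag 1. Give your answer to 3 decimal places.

Mean ȳ = (40 + 43 + 44 + 45 + 42 + 41 + 46 + 45)/8 = 43.2500
Numerator Σ_{t=1}^{7}(y_t−ȳ)(y_{t+1}−ȳ) = 1.1875
Denominator Σ(y_t−ȳ)² = 31.5000
r_1 = 1.1875 / 31.5000 = 0.038

0.038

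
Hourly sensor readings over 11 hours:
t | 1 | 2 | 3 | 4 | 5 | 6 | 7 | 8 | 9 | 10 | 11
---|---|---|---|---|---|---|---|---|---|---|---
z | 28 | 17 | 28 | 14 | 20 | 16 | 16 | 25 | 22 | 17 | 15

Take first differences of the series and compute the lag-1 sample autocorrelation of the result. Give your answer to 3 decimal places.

-0.653

First differences Δz: -11, 11, -14, 6, -4, 0, 9, -3, -5, -2
Mean of differences = -1.3000
Numerator Σ(Δz_t−Δz̄)(Δz_{t+1}−Δz̄) = -386.6900
Denominator Σ(Δz_t−Δz̄)² = 592.1000
r_1(Δz) = -386.6900 / 592.1000 = -0.653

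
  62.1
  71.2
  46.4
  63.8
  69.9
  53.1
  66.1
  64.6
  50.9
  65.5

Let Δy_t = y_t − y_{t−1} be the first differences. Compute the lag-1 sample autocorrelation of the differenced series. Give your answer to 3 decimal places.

-0.562

First differences Δy: 9.1, -24.8, 17.4, 6.1, -16.8, 13.0, -1.5, -13.7, 14.6
Mean of differences = 0.3778
Numerator Σ(Δy_t−Δȳ)(Δy_{t+1}−Δȳ) = -1063.3838
Denominator Σ(Δy_t−Δȳ)² = 1890.8756
r_1(Δy) = -1063.3838 / 1890.8756 = -0.562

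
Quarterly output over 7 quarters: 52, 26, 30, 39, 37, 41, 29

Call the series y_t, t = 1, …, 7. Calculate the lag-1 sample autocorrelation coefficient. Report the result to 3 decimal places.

Mean ȳ = (52 + 26 + 30 + 39 + 37 + 41 + 29)/7 = 36.2857
Deviations from mean: 15.7143, -10.2857, -6.2857, 2.7143, 0.7143, 4.7143, -7.2857
Σ(y_t−ȳ)(y_{t+1}−ȳ) = (-161.6327) + (64.6531) + (-17.0612) + (1.9388) + (3.3673) + (-34.3469) = -143.0816
Denominator Σ(y_t−ȳ)² = 475.4286
r_1 = -143.0816 / 475.4286 = -0.301

-0.301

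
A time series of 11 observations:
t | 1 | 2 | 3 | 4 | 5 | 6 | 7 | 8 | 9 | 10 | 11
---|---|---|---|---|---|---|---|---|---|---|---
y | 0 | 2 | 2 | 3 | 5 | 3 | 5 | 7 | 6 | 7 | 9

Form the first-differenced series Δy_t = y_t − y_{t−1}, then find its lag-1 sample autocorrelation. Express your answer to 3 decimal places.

-0.440

First differences Δy: 2, 0, 1, 2, -2, 2, 2, -1, 1, 2
Mean of differences = 0.9000
Numerator Σ(Δy_t−Δȳ)(Δy_{t+1}−Δȳ) = -8.3100
Denominator Σ(Δy_t−Δȳ)² = 18.9000
r_1(Δy) = -8.3100 / 18.9000 = -0.440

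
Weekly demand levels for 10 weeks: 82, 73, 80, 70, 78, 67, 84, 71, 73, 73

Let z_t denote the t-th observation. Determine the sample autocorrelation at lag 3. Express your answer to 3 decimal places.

-0.498

Mean z̄ = (82 + 73 + 80 + 70 + 78 + 67 + 84 + 71 + 73 + 73)/10 = 75.1000
Σ(z_t−z̄)(z_{t+3}−z̄) = (-35.1900) + (-6.0900) + (-39.6900) + (-45.3900) + (-11.8900) + (17.0100) + (-18.6900) = -139.9300
Denominator Σ(z_t−z̄)² = 280.9000
r_3 = -139.9300 / 280.9000 = -0.498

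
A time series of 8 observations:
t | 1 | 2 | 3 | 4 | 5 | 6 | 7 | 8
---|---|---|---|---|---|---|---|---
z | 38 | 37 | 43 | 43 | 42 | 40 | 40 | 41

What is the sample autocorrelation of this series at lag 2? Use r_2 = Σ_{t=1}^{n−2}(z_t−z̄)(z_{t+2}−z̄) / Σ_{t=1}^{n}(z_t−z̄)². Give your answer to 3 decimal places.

Mean z̄ = (38 + 37 + 43 + 43 + 42 + 40 + 40 + 41)/8 = 40.5000
Deviations from mean: -2.5000, -3.5000, 2.5000, 2.5000, 1.5000, -0.5000, -0.5000, 0.5000
Numerator Σ_{t=1}^{6}(z_t−z̄)(z_{t+2}−z̄) = -13.5000
Denominator Σ(z_t−z̄)² = 34.0000
r_2 = -13.5000 / 34.0000 = -0.397

-0.397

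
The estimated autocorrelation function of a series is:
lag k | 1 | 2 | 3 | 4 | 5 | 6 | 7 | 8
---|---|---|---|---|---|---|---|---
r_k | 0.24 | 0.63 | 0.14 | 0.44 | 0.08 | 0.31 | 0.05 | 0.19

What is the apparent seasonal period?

The largest autocorrelation is r_2 = 0.63, with weaker echoes at lags 4 (0.44) and 6 (0.31); the remaining lags stay at or below 0.24.
The dominant spike at lag 2 indicates a seasonal period of 2.

2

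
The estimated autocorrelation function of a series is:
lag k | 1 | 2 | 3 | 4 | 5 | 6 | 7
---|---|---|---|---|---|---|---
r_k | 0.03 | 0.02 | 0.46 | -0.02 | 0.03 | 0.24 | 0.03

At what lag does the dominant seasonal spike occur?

The largest autocorrelation is r_3 = 0.46, with a weaker echo at lag 6 (0.24); the remaining lags stay at or below 0.03.
The dominant spike at lag 3 indicates a seasonal period of 3.

3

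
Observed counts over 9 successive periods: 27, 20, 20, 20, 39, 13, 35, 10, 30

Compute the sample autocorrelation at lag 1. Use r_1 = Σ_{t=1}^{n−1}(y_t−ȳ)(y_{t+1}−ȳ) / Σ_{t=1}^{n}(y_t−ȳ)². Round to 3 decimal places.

-0.750

Mean ȳ = (27 + 20 + 20 + 20 + 39 + 13 + 35 + 10 + 30)/9 = 23.7778
Numerator Σ_{t=1}^{8}(y_t−ȳ)(y_{t+1}−ȳ) = -566.4938
Denominator Σ(y_t−ȳ)² = 755.5556
r_1 = -566.4938 / 755.5556 = -0.750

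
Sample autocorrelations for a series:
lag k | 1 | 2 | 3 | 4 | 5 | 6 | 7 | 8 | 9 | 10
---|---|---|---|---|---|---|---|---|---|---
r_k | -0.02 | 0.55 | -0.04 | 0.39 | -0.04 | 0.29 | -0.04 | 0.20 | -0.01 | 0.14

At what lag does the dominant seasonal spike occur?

2

The largest autocorrelation is r_2 = 0.55, with weaker echoes at lags 4 (0.39), 6 (0.29) and 8 (0.20); the remaining lags stay at or below 0.14.
The dominant spike at lag 2 indicates a seasonal period of 2.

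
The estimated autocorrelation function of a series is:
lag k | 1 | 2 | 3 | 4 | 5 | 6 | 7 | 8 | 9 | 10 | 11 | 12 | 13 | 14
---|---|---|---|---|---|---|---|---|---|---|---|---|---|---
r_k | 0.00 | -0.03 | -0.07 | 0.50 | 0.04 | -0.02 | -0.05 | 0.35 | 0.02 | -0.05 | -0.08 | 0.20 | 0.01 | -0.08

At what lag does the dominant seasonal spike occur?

The largest autocorrelation is r_4 = 0.50, with weaker echoes at lags 8 (0.35) and 12 (0.20); the remaining lags stay at or below 0.04.
The dominant spike at lag 4 indicates a seasonal period of 4.

4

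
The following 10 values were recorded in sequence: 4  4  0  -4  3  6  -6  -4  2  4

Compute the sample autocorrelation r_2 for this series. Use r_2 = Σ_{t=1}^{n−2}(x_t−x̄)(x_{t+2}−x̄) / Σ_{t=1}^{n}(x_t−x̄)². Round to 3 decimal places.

Mean x̄ = (4 + 4 + 0 − 4 + 3 + 6 − 6 − 4 + 2 + 4)/10 = 0.9000
Numerator Σ_{t=1}^{8}(x_t−x̄)(x_{t+2}−x̄) = -107.1200
Denominator Σ(x_t−x̄)² = 156.9000
r_2 = -107.1200 / 156.9000 = -0.683

-0.683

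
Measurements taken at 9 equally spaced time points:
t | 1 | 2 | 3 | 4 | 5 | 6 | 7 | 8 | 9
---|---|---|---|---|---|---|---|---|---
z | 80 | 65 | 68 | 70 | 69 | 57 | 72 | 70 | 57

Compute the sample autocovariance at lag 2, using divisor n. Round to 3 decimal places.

Mean z̄ = (80 + 65 + 68 + 70 + 69 + 57 + 72 + 70 + 57)/9 = 67.5556
Σ_{t=1}^{7}(z_t−z̄)(z_{t+2}−z̄) = -92.1728
γ_2 = -92.1728 / 9 = -10.241

-10.241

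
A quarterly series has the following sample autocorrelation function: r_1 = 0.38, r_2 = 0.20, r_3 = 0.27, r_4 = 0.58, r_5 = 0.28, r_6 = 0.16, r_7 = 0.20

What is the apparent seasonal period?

4

The largest autocorrelation is r_4 = 0.58; the remaining lags stay at or below 0.38. The elevated value at lag 1 (0.38), dropping to 0.20 at lag 2, reflects decaying short-term dependence rather than seasonality.
The dominant spike at lag 4 indicates a seasonal period of 4.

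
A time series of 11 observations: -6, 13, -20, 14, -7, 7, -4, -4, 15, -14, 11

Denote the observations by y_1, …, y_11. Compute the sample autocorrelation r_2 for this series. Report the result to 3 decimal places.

Mean ȳ = (-6 + 13 − 20 + 14 − 7 + 7 − 4 − 4 + 15 − 14 + 11)/11 = 0.4545
Numerator Σ_{t=1}^{9}(y_t−ȳ)(y_{t+2}−ȳ) = 700.1322
Denominator Σ(y_t−ȳ)² = 1470.7273
r_2 = 700.1322 / 1470.7273 = 0.476

0.476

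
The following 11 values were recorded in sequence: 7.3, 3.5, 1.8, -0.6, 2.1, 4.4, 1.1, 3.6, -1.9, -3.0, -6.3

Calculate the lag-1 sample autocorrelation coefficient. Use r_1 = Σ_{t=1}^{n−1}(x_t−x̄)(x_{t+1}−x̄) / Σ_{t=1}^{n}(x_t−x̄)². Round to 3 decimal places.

Mean x̄ = (7.3 + 3.5 + 1.8 − 0.6 + 2.1 + 4.4 + 1.1 + 3.6 − 1.9 − 3.0 − 6.3)/11 = 1.0909
Numerator Σ_{t=1}^{10}(x_t−x̄)(x_{t+1}−x̄) = 52.1199
Denominator Σ(x_t−x̄)² = 146.2891
r_1 = 52.1199 / 146.2891 = 0.356

0.356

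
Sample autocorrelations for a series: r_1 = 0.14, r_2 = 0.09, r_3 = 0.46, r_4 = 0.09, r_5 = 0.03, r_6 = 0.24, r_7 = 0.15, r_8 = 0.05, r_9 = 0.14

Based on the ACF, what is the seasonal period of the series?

3

The largest autocorrelation is r_3 = 0.46, with a weaker echo at lag 6 (0.24); the remaining lags stay at or below 0.15.
The dominant spike at lag 3 indicates a seasonal period of 3.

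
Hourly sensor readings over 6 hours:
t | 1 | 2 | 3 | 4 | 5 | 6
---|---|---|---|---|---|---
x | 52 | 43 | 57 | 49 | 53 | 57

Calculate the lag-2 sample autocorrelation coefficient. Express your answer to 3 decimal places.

Mean x̄ = (52 + 43 + 57 + 49 + 53 + 57)/6 = 51.8333
Deviations from mean: 0.1667, -8.8333, 5.1667, -2.8333, 1.1667, 5.1667
Σ(x_t−x̄)(x_{t+2}−x̄) = (0.8611) + (25.0278) + (6.0278) + (-14.6389) = 17.2778
Denominator Σ(x_t−x̄)² = 140.8333
r_2 = 17.2778 / 140.8333 = 0.123

0.123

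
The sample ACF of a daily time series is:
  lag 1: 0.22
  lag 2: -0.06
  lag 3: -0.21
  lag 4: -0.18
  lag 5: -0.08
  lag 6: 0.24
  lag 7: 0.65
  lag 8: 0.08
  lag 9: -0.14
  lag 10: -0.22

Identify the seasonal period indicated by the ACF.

7

The largest autocorrelation is r_7 = 0.65; the remaining lags stay at or below 0.24.
The dominant spike at lag 7 indicates a seasonal period of 7.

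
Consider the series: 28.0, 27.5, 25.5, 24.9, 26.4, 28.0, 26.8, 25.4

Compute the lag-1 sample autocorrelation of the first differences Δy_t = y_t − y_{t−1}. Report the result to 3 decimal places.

First differences Δy: -0.5, -2.0, -0.6, 1.5, 1.6, -1.2, -1.4
Mean of differences = -0.3714
Numerator Σ(Δy_t−Δȳ)(Δy_{t+1}−Δȳ) = 3.0620
Denominator Σ(Δy_t−Δȳ)² = 11.8543
r_1(Δy) = 3.0620 / 11.8543 = 0.258

0.258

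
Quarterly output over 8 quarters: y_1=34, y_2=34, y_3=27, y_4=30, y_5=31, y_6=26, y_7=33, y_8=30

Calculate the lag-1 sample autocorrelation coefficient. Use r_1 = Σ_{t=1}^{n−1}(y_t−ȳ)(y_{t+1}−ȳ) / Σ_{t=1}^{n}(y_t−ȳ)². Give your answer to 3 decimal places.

-0.204

Mean ȳ = (34 + 34 + 27 + 30 + 31 + 26 + 33 + 30)/8 = 30.6250
Σ(y_t−ȳ)(y_{t+1}−ȳ) = (11.3906) + (-12.2344) + (2.2656) + (-0.2344) + (-1.7344) + (-10.9844) + (-1.4844) = -13.0156
Denominator Σ(y_t−ȳ)² = 63.8750
r_1 = -13.0156 / 63.8750 = -0.204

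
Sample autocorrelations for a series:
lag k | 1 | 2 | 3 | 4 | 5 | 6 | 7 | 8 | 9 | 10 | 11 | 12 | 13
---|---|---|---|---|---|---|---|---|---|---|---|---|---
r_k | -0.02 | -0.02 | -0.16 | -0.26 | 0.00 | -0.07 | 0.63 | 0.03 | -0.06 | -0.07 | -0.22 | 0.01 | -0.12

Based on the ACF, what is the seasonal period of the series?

7

The largest autocorrelation is r_7 = 0.63; the remaining lags stay at or below 0.03.
The dominant spike at lag 7 indicates a seasonal period of 7.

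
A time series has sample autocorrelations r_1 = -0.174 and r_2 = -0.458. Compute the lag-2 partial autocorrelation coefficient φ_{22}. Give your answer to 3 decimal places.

-0.504

φ_{22} = (r_2 − r_1²) / (1 − r_1²)
r_1² = (-0.174)² = 0.030276
Numerator = -0.458 − 0.0303 = -0.4883; denominator = 1 − 0.0303 = 0.9697
φ_{22} = -0.4883 / 0.9697 = -0.504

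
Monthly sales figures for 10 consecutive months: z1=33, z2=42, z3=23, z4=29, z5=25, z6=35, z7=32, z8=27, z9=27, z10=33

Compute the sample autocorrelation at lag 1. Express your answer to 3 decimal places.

Mean z̄ = (33 + 42 + 23 + 29 + 25 + 35 + 32 + 27 + 27 + 33)/10 = 30.6000
Numerator Σ_{t=1}^{9}(z_t−z̄)(z_{t+1}−z̄) = -57.3600
Denominator Σ(z_t−z̄)² = 280.4000
r_1 = -57.3600 / 280.4000 = -0.205

-0.205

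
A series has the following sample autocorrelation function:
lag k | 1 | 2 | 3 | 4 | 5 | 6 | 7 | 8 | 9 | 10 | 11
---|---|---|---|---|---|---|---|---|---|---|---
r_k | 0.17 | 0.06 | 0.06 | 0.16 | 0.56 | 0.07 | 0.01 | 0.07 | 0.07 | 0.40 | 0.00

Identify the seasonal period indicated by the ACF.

5

The largest autocorrelation is r_5 = 0.56, with a weaker echo at lag 10 (0.40); the remaining lags stay at or below 0.17.
The dominant spike at lag 5 indicates a seasonal period of 5.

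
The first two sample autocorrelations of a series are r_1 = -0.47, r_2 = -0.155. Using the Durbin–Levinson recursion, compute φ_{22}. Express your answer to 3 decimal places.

-0.482

φ_{22} = (r_2 − r_1²) / (1 − r_1²)
r_1² = (-0.47)² = 0.2209
Numerator = -0.155 − 0.2209 = -0.3759; denominator = 1 − 0.2209 = 0.7791
φ_{22} = -0.3759 / 0.7791 = -0.482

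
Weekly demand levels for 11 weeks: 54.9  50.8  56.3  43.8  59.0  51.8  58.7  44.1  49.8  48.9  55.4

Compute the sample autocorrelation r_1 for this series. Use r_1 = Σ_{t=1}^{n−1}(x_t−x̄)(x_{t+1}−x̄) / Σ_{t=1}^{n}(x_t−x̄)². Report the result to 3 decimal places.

Mean x̄ = (54.9 + 50.8 + 56.3 + 43.8 + 59.0 + 51.8 + 58.7 + 44.1 + 49.8 + 48.9 + 55.4)/11 = 52.1364
Numerator Σ_{t=1}^{10}(x_t−x̄)(x_{t+1}−x̄) = -142.6740
Denominator Σ(x_t−x̄)² = 277.7255
r_1 = -142.6740 / 277.7255 = -0.514

-0.514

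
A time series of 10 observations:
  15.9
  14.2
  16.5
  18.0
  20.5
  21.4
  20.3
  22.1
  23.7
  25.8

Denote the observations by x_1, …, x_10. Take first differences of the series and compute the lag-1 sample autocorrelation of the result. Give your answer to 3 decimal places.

First differences Δx: -1.7, 2.3, 1.5, 2.5, 0.9, -1.1, 1.8, 1.6, 2.1
Mean of differences = 1.1000
Numerator Σ(Δx_t−Δx̄)(Δx_{t+1}−Δx̄) = -2.8500
Denominator Σ(Δx_t−Δx̄)² = 18.0200
r_1(Δx) = -2.8500 / 18.0200 = -0.158

-0.158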